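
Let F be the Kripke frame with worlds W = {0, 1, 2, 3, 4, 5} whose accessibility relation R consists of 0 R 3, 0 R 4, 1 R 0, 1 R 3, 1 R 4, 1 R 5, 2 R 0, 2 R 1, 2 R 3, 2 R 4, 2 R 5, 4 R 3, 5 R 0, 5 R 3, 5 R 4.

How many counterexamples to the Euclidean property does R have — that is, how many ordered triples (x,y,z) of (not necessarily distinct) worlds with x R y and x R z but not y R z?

Enumerating: (0,3,3), (0,3,4), (0,4,4), (1,0,0), (1,0,5), (1,3,0), (1,3,3), (1,3,4), (1,3,5), (1,4,0), (1,4,4), (1,4,5), … and 23 more.
Total: 35.

35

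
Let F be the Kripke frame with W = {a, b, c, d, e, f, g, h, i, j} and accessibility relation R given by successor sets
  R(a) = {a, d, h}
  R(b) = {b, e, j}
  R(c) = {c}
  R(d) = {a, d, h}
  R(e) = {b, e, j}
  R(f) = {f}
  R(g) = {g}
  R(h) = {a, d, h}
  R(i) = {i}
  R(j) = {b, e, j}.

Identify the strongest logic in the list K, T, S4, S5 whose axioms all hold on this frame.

S5

Reflexive (axiom T): yes — every world is R-related to itself.
Transitive (axiom 4): yes — every two-step R-path is closed by a direct edge.
Euclidean (axiom 5): yes — any two successors of a common world are R-related.
So F validates K, T, S4, S5. The strongest is S5.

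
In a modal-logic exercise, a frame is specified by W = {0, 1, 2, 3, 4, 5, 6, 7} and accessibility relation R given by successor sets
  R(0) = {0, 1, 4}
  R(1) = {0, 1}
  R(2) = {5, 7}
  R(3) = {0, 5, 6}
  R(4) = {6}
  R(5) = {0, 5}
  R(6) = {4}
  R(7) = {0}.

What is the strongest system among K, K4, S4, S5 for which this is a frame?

Transitive (axiom 4): no — 0 R 4 and 4 R 6, but not 0 R 6.
Reflexive (axiom T): no — 2 is not related to itself.
Euclidean (axiom 5): no — 0 R 1 and 0 R 4, but not 1 R 4.
So F validates K; K4 would additionally require R to be transitive. The strongest is K.

K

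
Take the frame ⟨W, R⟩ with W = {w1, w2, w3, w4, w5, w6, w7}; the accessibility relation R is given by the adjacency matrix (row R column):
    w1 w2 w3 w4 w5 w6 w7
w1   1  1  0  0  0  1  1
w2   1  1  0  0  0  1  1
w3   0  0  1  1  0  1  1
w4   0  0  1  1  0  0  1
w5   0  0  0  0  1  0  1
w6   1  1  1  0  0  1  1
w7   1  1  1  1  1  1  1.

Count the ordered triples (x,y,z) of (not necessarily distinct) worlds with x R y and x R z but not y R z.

26

Enumerating: (w3,w4,w6), (w3,w6,w4), (w6,w1,w3), (w6,w2,w3), (w6,w3,w1), (w6,w3,w2), (w7,w1,w3), (w7,w1,w4), (w7,w1,w5), (w7,w2,w3), (w7,w2,w4), (w7,w2,w5), … and 14 more.
Total: 26.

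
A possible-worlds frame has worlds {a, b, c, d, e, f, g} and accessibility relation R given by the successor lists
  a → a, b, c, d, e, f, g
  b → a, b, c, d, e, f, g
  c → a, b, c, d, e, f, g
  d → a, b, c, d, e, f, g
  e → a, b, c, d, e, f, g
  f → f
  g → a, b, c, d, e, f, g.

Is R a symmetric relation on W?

No

Symmetric: no — a R f but not f R a.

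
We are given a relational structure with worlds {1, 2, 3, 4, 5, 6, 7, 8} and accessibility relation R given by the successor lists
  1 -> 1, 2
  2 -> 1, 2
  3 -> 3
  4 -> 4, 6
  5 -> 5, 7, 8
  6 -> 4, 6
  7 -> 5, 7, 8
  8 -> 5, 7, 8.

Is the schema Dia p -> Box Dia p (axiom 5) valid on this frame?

By correspondence theory, 5 is valid on a frame iff R is Euclidean.
Euclidean: yes — any two successors of a common world are R-related.

Yes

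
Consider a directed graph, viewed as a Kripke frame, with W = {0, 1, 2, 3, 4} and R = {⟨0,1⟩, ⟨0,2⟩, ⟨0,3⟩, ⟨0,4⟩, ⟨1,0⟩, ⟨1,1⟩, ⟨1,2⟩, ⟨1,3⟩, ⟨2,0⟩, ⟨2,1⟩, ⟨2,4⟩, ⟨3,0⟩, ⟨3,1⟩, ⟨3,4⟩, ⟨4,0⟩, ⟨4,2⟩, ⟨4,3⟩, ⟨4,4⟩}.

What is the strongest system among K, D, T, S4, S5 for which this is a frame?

D

Serial (axiom D): yes — every world has a successor (e.g. 0 R 1).
Reflexive (axiom T): no — 0 is not related to itself.
Transitive (axiom 4): no — 1 R 0 and 0 R 4, but not 1 R 4.
Euclidean (axiom 5): no — 0 R 1 and 0 R 4, but not 1 R 4.
So F validates K, D; T would additionally require R to be reflexive. The strongest is D.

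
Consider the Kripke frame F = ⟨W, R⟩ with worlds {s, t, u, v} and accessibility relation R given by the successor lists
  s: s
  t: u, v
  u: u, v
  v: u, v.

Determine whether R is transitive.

Transitive: yes — every two-step R-path is closed by a direct edge.

Yes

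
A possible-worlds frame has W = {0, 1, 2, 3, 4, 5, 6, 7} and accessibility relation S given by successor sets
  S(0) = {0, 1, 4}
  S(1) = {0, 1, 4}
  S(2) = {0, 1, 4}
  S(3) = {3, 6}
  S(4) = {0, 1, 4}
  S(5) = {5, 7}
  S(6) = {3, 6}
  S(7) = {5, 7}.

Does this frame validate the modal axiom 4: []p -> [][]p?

Yes

The schema 4 characterises exactly the transitive frames.
Transitive: yes — every two-step S-path is closed by a direct edge.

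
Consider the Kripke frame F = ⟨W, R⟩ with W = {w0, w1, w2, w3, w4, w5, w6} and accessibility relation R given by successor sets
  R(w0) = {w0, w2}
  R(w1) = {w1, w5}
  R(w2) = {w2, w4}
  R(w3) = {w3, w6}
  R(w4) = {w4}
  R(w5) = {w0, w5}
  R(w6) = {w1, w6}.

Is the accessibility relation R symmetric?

Symmetric: no — w0 R w2 but not w2 R w0.

No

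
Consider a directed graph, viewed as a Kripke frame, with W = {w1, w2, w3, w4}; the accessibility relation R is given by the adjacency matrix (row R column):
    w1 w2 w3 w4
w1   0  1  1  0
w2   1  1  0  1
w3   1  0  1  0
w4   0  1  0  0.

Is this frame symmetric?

Symmetric: yes — every pair in R has its reverse in R.

Yes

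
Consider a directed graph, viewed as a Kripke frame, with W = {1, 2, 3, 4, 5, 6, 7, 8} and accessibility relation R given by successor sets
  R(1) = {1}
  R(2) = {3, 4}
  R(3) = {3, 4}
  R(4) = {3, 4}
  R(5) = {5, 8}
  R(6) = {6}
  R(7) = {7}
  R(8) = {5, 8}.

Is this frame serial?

Yes

Serial: yes — every world has a successor (e.g. 1 R 1).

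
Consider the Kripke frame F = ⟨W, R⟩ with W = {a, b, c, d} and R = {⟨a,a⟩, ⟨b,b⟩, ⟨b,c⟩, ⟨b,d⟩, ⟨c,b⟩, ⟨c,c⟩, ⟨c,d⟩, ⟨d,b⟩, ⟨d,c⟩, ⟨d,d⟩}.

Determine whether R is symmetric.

Yes

Symmetric: yes — every pair in R has its reverse in R.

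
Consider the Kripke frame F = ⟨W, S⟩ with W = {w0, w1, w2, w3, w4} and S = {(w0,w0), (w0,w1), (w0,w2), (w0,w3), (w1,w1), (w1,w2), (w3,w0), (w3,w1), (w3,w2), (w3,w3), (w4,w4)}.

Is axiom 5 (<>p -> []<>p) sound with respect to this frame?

No

Axiom 5 corresponds to the accessibility relation being Euclidean.
Euclidean: no — w0 S w1 and w0 S w3, but not w1 S w3.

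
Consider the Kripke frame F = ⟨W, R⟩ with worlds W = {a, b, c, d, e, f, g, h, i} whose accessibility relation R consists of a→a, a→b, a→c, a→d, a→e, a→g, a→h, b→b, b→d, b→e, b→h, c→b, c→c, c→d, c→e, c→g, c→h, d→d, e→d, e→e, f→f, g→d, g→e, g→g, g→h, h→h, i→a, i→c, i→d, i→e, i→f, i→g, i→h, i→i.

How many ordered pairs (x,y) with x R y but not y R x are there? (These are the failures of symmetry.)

Enumerating: (a,b), (a,c), (a,d), (a,e), (a,g), (a,h), (b,d), (b,e), (b,h), (c,b), (c,d), (c,e), … and 13 more.
Total: 25.

25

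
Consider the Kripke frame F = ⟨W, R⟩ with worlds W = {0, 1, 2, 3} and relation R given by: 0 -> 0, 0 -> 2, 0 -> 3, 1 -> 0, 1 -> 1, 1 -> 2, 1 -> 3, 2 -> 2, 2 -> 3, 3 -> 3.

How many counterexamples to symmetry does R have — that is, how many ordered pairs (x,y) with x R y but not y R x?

6

Enumerating: (0,2), (0,3), (1,0), (1,2), (1,3), (2,3).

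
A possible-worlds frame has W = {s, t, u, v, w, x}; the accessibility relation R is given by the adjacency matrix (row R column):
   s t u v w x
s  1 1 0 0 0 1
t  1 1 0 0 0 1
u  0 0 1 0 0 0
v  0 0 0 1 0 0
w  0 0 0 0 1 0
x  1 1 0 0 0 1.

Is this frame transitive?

Yes

Transitive: yes — every two-step R-path is closed by a direct edge.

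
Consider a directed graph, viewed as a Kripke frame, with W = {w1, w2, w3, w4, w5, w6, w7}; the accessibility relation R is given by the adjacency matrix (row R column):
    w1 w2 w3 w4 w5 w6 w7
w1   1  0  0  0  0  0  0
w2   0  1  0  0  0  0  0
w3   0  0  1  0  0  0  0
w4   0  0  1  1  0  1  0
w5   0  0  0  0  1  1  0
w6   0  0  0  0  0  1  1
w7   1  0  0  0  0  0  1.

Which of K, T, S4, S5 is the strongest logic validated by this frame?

Reflexive (axiom T): yes — every world is R-related to itself.
Transitive (axiom 4): no — w4 R w6 and w6 R w7, but not w4 R w7.
Euclidean (axiom 5): no — w4 R w3 and w4 R w6, but not w3 R w6.
So F validates K, T; S4 would additionally require R to be transitive. The strongest is T.

T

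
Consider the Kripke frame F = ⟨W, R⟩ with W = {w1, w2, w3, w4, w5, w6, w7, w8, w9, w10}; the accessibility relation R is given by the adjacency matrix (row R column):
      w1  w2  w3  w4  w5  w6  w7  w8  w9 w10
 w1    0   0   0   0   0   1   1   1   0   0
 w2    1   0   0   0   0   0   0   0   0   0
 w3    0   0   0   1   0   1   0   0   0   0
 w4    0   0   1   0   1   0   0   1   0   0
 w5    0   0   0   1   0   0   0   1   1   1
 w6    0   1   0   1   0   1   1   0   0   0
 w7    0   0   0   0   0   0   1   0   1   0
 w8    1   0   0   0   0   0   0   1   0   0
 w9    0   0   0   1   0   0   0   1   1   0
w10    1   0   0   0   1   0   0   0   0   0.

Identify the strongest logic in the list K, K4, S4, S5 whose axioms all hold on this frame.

K

Transitive (axiom 4): no — w1 R w6 and w6 R w2, but not w1 R w2.
Reflexive (axiom T): no — w1 is not related to itself.
Euclidean (axiom 5): no — w1 R w6 and w1 R w8, but not w6 R w8.
So F validates K; K4 would additionally require R to be transitive. The strongest is K.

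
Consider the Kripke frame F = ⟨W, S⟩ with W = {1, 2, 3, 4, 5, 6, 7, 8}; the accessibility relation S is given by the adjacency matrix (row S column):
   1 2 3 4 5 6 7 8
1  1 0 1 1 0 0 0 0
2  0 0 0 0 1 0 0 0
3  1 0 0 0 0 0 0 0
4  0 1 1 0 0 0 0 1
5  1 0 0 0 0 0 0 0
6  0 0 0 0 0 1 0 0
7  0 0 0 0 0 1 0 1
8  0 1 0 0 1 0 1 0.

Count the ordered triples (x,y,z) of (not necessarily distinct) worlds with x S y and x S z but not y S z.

24

Enumerating: (1,3,3), (1,3,4), (1,4,1), (1,4,4), (2,5,5), (4,2,2), (4,2,3), (4,2,8), (4,3,2), (4,3,3), (4,3,8), (4,8,3), … and 12 more.
Total: 24.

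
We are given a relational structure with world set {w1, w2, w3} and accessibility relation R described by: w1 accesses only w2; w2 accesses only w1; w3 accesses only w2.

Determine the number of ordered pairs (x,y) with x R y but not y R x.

Enumerating: (w3,w2).

1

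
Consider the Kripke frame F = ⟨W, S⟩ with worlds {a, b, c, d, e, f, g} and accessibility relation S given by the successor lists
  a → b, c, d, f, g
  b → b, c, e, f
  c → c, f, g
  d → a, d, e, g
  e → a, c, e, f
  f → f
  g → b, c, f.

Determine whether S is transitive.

Transitive: no — a S b and b S e, but not a S e.

No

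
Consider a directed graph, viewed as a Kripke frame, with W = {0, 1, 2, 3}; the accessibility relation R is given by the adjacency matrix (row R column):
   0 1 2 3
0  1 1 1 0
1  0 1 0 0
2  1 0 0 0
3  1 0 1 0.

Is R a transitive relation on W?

No

Transitive: no — 2 R 0 and 0 R 1, but not 2 R 1.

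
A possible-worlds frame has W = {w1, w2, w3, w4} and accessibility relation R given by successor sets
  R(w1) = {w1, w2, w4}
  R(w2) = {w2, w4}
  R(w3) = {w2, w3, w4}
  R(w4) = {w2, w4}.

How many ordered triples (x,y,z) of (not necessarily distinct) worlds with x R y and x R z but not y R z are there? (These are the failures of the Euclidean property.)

4

Enumerating: (w1,w2,w1), (w1,w4,w1), (w3,w2,w3), (w3,w4,w3).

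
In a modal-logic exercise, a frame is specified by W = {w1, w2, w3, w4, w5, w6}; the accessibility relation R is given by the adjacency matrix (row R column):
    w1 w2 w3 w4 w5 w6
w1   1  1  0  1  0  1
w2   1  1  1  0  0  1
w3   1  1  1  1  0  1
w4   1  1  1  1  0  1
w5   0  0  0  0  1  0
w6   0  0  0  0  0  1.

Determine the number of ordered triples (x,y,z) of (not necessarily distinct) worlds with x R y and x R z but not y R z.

20

Enumerating: (w1,w2,w4), (w1,w6,w1), (w1,w6,w2), (w1,w6,w4), (w2,w1,w3), (w2,w6,w1), (w2,w6,w2), (w2,w6,w3), (w3,w1,w3), (w3,w2,w4), (w3,w6,w1), (w3,w6,w2), … and 8 more.
Total: 20.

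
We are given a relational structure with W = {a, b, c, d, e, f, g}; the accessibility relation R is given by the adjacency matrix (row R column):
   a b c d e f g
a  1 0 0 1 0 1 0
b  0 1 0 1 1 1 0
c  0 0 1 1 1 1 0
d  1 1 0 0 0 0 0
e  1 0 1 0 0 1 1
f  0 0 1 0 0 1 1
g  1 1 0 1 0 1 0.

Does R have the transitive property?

No

Transitive: no — a R d and d R b, but not a R b.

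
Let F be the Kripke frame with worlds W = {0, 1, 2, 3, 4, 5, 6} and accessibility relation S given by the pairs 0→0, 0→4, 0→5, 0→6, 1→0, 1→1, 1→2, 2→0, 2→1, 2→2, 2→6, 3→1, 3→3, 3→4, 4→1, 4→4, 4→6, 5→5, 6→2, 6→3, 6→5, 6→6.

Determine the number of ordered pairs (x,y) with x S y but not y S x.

Enumerating: (0,4), (0,5), (0,6), (1,0), (2,0), (3,1), (3,4), (4,1), (4,6), (6,3), (6,5).

11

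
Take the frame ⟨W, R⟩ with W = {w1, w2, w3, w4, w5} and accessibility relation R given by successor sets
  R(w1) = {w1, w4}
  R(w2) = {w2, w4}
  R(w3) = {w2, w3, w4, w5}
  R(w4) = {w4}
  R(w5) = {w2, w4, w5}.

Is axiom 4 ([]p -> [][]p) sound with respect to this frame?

Yes

By correspondence theory, 4 is valid on a frame iff R is transitive.
Transitive: yes — every two-step R-path is closed by a direct edge.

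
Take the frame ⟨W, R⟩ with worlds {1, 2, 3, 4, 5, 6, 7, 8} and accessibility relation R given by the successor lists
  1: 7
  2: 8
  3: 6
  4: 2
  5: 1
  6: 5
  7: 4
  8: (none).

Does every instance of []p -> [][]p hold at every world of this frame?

By correspondence theory, 4 is valid on a frame iff R is transitive.
Transitive: no — 1 R 7 and 7 R 4, but not 1 R 4.

No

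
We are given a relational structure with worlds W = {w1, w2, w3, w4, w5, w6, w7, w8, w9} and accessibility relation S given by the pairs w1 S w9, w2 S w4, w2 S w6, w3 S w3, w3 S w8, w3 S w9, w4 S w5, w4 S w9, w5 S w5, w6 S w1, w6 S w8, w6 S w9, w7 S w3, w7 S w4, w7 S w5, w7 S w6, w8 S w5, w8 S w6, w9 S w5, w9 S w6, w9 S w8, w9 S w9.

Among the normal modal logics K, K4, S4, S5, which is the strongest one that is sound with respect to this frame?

Transitive (axiom 4): no — w1 S w9 and w9 S w5, but not w1 S w5.
Reflexive (axiom T): no — w1 is not related to itself.
Euclidean (axiom 5): no — w2 S w4 and w2 S w6, but not w4 S w6.
So F validates K; K4 would additionally require S to be transitive. The strongest is K.

K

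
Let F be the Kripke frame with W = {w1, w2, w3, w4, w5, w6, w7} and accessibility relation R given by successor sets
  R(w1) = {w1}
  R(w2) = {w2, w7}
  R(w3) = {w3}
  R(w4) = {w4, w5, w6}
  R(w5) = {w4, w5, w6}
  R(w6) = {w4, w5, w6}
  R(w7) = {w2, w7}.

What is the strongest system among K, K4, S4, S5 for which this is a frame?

Transitive (axiom 4): yes — every two-step R-path is closed by a direct edge.
Reflexive (axiom T): yes — every world is R-related to itself.
Euclidean (axiom 5): yes — any two successors of a common world are R-related.
So F validates K, K4, S4, S5. The strongest is S5.

S5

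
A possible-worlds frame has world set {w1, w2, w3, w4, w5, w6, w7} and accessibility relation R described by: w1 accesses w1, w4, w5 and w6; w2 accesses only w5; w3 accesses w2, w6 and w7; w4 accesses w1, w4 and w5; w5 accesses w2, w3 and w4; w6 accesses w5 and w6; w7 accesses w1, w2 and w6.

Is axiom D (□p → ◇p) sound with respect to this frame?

Yes

The schema D characterises exactly the serial frames.
Serial: yes — every world has a successor (e.g. w1 R w1).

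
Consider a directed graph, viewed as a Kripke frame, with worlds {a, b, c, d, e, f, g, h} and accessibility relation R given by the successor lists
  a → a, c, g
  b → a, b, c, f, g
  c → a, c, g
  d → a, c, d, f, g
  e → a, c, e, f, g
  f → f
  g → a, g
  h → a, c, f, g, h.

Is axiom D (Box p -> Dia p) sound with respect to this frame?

Yes

Axiom D corresponds to the accessibility relation being serial.
Serial: yes — every world has a successor (e.g. a R a).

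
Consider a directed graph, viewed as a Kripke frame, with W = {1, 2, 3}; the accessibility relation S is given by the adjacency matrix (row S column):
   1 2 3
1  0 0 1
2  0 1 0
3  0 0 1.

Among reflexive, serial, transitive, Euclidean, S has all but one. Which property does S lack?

reflexive

Reflexive: no — 1 is not related to itself.
Serial: yes — every world has a successor (e.g. 1 S 3).
Transitive: yes — every two-step S-path is closed by a direct edge.
Euclidean: yes — any two successors of a common world are S-related.
Only reflexive fails.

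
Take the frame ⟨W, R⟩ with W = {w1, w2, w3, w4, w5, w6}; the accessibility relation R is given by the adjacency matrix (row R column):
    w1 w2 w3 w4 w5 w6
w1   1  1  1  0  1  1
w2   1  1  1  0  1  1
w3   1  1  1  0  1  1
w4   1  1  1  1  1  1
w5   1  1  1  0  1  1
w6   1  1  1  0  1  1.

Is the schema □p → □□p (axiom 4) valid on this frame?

Yes

By correspondence theory, 4 is valid on a frame iff R is transitive.
Transitive: yes — every two-step R-path is closed by a direct edge.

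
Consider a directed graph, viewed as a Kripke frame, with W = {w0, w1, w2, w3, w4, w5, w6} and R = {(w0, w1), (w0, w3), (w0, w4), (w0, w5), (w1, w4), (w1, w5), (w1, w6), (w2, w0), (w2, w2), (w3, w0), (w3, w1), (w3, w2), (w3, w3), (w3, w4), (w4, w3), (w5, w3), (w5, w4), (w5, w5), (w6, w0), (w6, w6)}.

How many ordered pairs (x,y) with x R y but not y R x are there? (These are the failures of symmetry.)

Enumerating: (w0,w1), (w0,w4), (w0,w5), (w1,w4), (w1,w5), (w1,w6), (w2,w0), (w3,w1), (w3,w2), (w5,w3), (w5,w4), (w6,w0).

12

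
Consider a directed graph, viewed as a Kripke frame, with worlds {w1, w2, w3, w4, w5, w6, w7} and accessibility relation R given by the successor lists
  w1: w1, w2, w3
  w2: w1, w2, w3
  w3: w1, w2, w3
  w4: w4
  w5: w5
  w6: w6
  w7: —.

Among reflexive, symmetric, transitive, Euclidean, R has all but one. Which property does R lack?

Reflexive: no — w7 is not related to itself.
Symmetric: yes — every pair in R has its reverse in R.
Transitive: yes — every two-step R-path is closed by a direct edge.
Euclidean: yes — any two successors of a common world are R-related.
Only reflexive fails.

reflexive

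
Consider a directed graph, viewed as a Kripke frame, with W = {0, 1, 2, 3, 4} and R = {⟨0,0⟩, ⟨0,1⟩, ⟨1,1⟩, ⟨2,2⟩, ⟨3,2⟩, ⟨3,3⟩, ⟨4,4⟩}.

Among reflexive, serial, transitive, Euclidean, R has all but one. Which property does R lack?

Euclidean

Reflexive: yes — every world is R-related to itself.
Serial: yes — every world has a successor (e.g. 0 R 0).
Transitive: yes — every two-step R-path is closed by a direct edge.
Euclidean: no — 0 R 1 and 0 R 0, but not 1 R 0.
Only Euclidean fails.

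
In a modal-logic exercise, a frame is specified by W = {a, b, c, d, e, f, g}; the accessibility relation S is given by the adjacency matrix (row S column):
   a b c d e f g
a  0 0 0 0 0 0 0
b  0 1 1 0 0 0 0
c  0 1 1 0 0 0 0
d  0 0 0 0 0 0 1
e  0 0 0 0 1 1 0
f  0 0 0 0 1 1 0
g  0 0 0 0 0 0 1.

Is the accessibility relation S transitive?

Yes

Transitive: yes — every two-step S-path is closed by a direct edge.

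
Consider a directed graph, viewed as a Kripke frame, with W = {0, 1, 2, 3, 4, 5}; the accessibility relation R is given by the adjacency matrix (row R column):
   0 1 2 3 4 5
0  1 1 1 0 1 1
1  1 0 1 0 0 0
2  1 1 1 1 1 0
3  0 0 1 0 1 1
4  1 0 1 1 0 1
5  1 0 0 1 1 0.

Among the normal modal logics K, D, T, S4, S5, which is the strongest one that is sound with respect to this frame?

D

Serial (axiom D): yes — every world has a successor (e.g. 0 R 0).
Reflexive (axiom T): no — 1 is not related to itself.
Transitive (axiom 4): no — 0 R 2 and 2 R 3, but not 0 R 3.
Euclidean (axiom 5): no — 0 R 1 and 0 R 4, but not 1 R 4.
So F validates K, D; T would additionally require R to be reflexive. The strongest is D.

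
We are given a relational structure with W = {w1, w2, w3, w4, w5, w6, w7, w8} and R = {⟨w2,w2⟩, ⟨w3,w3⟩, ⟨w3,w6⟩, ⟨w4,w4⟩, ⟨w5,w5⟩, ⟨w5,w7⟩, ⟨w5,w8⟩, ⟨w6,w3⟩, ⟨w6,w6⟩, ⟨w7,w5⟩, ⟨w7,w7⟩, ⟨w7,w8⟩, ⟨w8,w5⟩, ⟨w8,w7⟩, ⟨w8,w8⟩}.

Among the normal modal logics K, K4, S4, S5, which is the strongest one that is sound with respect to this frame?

Transitive (axiom 4): yes — every two-step R-path is closed by a direct edge.
Reflexive (axiom T): no — w1 is not related to itself.
Euclidean (axiom 5): yes — any two successors of a common world are R-related.
So F validates K, K4; S4 would additionally require R to be reflexive. The strongest is K4.

K4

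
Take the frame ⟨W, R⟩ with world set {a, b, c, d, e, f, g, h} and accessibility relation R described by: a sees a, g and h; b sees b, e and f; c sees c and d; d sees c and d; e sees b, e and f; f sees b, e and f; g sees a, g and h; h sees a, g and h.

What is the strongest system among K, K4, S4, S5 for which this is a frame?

Transitive (axiom 4): yes — every two-step R-path is closed by a direct edge.
Reflexive (axiom T): yes — every world is R-related to itself.
Euclidean (axiom 5): yes — any two successors of a common world are R-related.
So F validates K, K4, S4, S5. The strongest is S5.

S5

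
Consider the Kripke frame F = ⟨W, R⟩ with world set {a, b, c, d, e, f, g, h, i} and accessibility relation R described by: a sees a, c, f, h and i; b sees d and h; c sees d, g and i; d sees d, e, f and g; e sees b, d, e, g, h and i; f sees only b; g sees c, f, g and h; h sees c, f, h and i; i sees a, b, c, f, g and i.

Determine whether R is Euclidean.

Euclidean: no — a R c and a R f, but not c R f.

No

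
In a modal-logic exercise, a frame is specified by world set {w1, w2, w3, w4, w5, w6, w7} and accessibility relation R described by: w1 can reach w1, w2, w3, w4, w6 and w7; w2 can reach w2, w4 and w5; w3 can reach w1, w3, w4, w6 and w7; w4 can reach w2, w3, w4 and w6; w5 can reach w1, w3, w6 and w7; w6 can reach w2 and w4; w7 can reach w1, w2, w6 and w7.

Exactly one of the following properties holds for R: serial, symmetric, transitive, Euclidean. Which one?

Serial: yes — every world has a successor (e.g. w1 R w1).
Symmetric: no — w1 R w2 but not w2 R w1.
Transitive: no — w1 R w2 and w2 R w5, but not w1 R w5.
Euclidean: no — w1 R w2 and w1 R w3, but not w2 R w3.
Only serial holds.

serial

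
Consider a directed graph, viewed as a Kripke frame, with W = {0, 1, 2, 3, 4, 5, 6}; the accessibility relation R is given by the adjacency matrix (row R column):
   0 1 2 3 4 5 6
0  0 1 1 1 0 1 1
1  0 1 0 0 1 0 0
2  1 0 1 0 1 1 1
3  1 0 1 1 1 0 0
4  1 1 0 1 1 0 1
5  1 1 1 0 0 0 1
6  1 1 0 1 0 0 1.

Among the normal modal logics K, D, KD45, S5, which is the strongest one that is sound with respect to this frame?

D

Serial (axiom D): yes — every world has a successor (e.g. 0 R 1).
Euclidean (axiom 5): no — 0 R 1 and 0 R 2, but not 1 R 2.
Transitive (axiom 4): no — 0 R 1 and 1 R 4, but not 0 R 4.
Reflexive (axiom T): no — 0 is not related to itself.
So F validates K, D; KD45 would additionally require R to be Euclidean and transitive. The strongest is D.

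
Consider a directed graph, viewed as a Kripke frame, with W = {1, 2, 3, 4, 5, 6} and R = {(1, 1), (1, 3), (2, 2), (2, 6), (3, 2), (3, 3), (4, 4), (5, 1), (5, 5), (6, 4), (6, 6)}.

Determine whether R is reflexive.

Reflexive: yes — every world is R-related to itself.

Yes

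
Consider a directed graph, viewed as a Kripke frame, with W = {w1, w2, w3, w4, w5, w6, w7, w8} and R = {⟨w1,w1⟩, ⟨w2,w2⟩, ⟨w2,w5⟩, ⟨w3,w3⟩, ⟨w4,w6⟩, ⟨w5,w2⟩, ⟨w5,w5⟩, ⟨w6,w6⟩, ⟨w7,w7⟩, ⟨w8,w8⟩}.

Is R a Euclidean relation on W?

Euclidean: yes — any two successors of a common world are R-related.

Yes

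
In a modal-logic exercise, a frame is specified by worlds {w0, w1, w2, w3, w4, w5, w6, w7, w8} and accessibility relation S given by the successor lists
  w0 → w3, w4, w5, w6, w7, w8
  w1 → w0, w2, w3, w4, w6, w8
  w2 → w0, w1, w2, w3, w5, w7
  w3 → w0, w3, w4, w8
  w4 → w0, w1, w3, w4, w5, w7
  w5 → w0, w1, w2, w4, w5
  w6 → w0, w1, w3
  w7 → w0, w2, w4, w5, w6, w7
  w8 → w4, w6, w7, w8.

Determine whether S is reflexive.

No

Reflexive: no — w0 is not related to itself.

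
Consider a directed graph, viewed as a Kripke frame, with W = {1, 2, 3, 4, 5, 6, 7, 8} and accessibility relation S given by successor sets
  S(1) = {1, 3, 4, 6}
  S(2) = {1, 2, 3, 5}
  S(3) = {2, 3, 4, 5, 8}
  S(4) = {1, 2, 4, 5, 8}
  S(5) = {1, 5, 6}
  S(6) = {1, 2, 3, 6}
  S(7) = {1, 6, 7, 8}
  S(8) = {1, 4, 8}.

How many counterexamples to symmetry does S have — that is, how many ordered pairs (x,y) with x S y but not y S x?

16

Enumerating: (1,3), (2,1), (2,5), (3,4), (3,5), (3,8), (4,2), (4,5), (5,1), (5,6), (6,2), (6,3), (7,1), (7,6), (7,8), (8,1).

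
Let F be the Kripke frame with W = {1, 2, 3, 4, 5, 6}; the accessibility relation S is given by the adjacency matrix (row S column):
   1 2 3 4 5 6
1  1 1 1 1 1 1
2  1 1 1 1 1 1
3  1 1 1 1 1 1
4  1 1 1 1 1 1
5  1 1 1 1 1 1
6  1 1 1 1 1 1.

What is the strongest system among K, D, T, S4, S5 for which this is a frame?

Serial (axiom D): yes — every world has a successor (e.g. 1 S 1).
Reflexive (axiom T): yes — every world is S-related to itself.
Transitive (axiom 4): yes — every two-step S-path is closed by a direct edge.
Euclidean (axiom 5): yes — any two successors of a common world are S-related.
So F validates K, D, T, S4, S5. The strongest is S5.

S5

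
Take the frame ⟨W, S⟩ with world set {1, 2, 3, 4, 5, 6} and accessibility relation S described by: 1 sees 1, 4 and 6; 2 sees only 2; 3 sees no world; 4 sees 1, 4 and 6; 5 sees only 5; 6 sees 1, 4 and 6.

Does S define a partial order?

No

Reflexive: no — 3 is not related to itself.
Transitive: yes — every two-step S-path is closed by a direct edge.
Antisymmetric: no — 1 S 4 and 4 S 1 with 1 ≠ 4.
So S is not a partial order.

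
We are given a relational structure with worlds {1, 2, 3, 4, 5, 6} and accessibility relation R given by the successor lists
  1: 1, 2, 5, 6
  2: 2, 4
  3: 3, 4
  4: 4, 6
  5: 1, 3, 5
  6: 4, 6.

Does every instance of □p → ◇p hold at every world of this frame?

Yes

Axiom D corresponds to the accessibility relation being serial.
Serial: yes — every world has a successor (e.g. 1 R 1).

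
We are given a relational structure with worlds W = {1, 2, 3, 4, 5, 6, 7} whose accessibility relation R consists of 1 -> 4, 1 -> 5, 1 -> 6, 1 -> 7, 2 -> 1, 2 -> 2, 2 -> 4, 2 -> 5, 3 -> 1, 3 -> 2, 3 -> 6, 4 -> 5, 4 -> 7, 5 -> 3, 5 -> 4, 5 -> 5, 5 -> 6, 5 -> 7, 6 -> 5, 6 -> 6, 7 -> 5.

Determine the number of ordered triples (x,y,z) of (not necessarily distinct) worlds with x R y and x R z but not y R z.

34

Enumerating: (1,4,4), (1,4,6), (1,6,4), (1,6,7), (1,7,4), (1,7,6), (1,7,7), (2,1,1), (2,1,2), (2,4,1), (2,4,2), (2,4,4), … and 22 more.
Total: 34.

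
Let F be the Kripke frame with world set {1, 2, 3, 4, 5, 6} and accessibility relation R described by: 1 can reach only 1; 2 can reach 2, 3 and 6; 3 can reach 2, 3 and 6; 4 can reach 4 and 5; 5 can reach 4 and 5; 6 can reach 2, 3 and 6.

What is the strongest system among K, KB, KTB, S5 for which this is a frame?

Symmetric (axiom B): yes — every pair in R has its reverse in R.
Reflexive (axiom T): yes — every world is R-related to itself.
Euclidean (axiom 5): yes — any two successors of a common world are R-related.
So F validates K, KB, KTB, S5. The strongest is S5.

S5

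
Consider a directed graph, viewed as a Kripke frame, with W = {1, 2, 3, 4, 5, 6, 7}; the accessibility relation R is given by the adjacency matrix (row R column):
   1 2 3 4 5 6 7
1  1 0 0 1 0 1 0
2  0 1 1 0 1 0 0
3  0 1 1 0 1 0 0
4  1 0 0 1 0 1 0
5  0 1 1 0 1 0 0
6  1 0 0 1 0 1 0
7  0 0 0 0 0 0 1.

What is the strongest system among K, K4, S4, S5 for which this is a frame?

S5

Transitive (axiom 4): yes — every two-step R-path is closed by a direct edge.
Reflexive (axiom T): yes — every world is R-related to itself.
Euclidean (axiom 5): yes — any two successors of a common world are R-related.
So F validates K, K4, S4, S5. The strongest is S5.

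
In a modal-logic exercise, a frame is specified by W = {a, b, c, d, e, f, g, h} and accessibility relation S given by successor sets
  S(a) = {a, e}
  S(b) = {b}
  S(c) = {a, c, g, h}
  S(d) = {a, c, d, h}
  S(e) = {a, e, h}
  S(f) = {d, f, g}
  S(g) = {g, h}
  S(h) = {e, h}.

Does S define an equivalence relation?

Reflexive: yes — every world is S-related to itself.
Symmetric: no — c S a but not a S c.
Transitive: no — a S e and e S h, but not a S h.
So S is not an equivalence relation.

No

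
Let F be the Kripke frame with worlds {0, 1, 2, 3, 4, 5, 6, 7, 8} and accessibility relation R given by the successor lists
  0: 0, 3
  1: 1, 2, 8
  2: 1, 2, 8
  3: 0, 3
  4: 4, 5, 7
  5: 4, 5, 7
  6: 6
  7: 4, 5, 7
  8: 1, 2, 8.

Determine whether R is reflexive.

Yes

Reflexive: yes — every world is R-related to itself.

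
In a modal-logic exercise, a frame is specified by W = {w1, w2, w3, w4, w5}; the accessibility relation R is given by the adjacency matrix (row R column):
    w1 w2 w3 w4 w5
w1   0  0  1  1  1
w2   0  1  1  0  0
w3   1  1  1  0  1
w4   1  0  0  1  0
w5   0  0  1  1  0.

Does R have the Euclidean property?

No

Euclidean: no — w1 R w3 and w1 R w4, but not w3 R w4.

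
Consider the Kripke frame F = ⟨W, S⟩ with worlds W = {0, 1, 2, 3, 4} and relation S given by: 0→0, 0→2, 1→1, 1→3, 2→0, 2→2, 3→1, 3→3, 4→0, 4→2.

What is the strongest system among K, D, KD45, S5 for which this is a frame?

KD45

Serial (axiom D): yes — every world has a successor (e.g. 0 S 0).
Euclidean (axiom 5): yes — any two successors of a common world are S-related.
Transitive (axiom 4): yes — every two-step S-path is closed by a direct edge.
Reflexive (axiom T): no — 4 is not related to itself.
So F validates K, D, KD45; S5 would additionally require S to be reflexive. The strongest is KD45.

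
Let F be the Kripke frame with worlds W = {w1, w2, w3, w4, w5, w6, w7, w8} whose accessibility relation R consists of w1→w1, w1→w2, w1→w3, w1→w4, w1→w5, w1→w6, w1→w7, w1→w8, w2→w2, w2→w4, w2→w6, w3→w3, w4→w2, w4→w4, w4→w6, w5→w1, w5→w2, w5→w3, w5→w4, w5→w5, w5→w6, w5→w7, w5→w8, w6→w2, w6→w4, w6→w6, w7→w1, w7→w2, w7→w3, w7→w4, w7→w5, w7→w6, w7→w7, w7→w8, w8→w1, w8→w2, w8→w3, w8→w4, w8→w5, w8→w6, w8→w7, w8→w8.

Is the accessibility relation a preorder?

Yes

Reflexive: yes — every world is R-related to itself.
Transitive: yes — every two-step R-path is closed by a direct edge.
So R is a preorder.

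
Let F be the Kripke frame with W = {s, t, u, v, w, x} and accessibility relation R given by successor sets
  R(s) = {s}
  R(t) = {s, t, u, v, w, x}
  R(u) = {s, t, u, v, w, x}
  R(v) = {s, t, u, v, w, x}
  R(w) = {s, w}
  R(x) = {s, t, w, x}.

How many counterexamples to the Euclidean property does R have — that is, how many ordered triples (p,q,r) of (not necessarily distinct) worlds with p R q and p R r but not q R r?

39

Enumerating: (t,s,t), (t,s,u), (t,s,v), (t,s,w), (t,s,x), (t,w,t), (t,w,u), (t,w,v), (t,w,x), (t,x,u), (t,x,v), (u,s,t), … and 27 more.
Total: 39.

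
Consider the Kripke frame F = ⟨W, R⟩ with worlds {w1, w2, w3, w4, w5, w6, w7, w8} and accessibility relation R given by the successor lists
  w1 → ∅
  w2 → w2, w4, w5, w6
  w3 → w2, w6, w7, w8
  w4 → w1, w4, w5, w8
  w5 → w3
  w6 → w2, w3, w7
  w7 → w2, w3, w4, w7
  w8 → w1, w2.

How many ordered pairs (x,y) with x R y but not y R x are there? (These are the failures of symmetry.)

Enumerating: (w2,w4), (w2,w5), (w3,w2), (w3,w8), (w4,w1), (w4,w5), (w4,w8), (w5,w3), (w6,w7), (w7,w2), (w7,w4), (w8,w1), (w8,w2).

13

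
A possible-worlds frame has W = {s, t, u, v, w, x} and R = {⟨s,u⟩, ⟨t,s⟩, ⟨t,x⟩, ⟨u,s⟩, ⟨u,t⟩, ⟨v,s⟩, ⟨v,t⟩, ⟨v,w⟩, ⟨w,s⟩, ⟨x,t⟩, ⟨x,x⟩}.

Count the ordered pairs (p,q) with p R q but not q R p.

6

Enumerating: (t,s), (u,t), (v,s), (v,t), (v,w), (w,s).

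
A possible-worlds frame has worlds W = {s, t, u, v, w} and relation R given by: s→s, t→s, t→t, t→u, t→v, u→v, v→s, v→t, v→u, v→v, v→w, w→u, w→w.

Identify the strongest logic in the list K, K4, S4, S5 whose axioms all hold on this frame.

Transitive (axiom 4): no — t R v and v R w, but not t R w.
Reflexive (axiom T): no — u is not related to itself.
Euclidean (axiom 5): no — t R s and t R u, but not s R u.
So F validates K; K4 would additionally require R to be transitive. The strongest is K.

K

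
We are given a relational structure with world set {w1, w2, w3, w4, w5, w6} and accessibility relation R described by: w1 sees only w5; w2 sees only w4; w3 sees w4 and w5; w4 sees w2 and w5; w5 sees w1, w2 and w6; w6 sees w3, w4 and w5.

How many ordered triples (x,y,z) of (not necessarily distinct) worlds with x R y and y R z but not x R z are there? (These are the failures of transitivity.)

21

Enumerating: (w1,w5,w1), (w1,w5,w2), (w1,w5,w6), (w2,w4,w2), (w2,w4,w5), (w3,w4,w2), (w3,w5,w1), (w3,w5,w2), (w3,w5,w6), (w4,w2,w4), (w4,w5,w1), (w4,w5,w6), … and 9 more.
Total: 21.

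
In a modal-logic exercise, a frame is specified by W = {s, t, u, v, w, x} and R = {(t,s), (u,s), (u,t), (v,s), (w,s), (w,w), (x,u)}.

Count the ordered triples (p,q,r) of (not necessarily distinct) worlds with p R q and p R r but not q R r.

8

Enumerating: (t,s,s), (u,s,s), (u,s,t), (u,t,t), (v,s,s), (w,s,s), (w,s,w), (x,u,u).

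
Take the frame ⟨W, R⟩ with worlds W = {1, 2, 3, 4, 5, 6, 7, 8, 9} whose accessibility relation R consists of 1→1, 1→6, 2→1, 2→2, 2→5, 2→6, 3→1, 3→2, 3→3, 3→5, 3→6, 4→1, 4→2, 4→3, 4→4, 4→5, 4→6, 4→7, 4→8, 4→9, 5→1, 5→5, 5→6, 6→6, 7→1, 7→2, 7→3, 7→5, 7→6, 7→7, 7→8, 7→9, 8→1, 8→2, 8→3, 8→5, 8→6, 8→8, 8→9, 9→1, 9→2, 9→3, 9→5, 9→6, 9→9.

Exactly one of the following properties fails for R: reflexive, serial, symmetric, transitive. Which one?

symmetric

Reflexive: yes — every world is R-related to itself.
Serial: yes — every world has a successor (e.g. 1 R 1).
Symmetric: no — 1 R 6 but not 6 R 1.
Transitive: yes — every two-step R-path is closed by a direct edge.
Only symmetric fails.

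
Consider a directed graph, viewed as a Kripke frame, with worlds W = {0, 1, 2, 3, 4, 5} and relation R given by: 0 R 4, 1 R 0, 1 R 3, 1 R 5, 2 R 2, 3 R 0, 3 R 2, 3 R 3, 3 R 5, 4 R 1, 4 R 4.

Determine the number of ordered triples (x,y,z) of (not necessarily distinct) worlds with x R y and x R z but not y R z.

Enumerating: (1,0,0), (1,0,3), (1,0,5), (1,5,0), (1,5,3), (1,5,5), (3,0,0), (3,0,2), (3,0,3), (3,0,5), (3,2,0), (3,2,3), … and 7 more.
Total: 19.

19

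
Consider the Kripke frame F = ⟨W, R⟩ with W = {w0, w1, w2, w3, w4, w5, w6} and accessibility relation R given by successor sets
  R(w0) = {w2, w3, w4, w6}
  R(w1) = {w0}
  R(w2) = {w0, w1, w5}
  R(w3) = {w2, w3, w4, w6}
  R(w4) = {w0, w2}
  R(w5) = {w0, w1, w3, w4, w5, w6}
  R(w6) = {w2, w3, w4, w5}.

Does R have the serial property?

Serial: yes — every world has a successor (e.g. w0 R w2).

Yes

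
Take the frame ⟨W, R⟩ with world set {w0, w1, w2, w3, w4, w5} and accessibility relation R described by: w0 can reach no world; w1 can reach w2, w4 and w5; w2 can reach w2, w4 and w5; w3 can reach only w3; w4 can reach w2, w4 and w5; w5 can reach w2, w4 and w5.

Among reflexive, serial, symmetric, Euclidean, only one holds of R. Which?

Reflexive: no — w0 is not related to itself.
Serial: no — w0 has no R-successor.
Symmetric: no — w1 R w2 but not w2 R w1.
Euclidean: yes — any two successors of a common world are R-related.
Only Euclidean holds.

Euclidean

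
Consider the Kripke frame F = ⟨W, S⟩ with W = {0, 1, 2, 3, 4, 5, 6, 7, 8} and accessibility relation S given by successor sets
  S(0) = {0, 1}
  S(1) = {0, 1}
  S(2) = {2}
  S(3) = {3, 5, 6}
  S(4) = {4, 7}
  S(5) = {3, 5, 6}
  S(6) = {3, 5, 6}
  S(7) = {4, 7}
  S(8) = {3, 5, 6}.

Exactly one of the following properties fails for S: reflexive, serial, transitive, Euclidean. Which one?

reflexive

Reflexive: no — 8 is not related to itself.
Serial: yes — every world has a successor (e.g. 0 S 0).
Transitive: yes — every two-step S-path is closed by a direct edge.
Euclidean: yes — any two successors of a common world are S-related.
Only reflexive fails.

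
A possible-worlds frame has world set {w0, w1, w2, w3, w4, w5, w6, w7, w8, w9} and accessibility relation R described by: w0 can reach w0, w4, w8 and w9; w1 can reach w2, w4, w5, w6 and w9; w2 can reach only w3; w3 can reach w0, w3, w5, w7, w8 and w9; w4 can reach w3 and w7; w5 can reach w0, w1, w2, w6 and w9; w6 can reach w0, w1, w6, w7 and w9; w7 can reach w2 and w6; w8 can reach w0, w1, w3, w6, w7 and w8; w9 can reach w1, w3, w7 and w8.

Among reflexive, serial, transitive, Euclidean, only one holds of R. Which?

serial

Reflexive: no — w1 is not related to itself.
Serial: yes — every world has a successor (e.g. w0 R w0).
Transitive: no — w0 R w4 and w4 R w3, but not w0 R w3.
Euclidean: no — w0 R w4 and w0 R w8, but not w4 R w8.
Only serial holds.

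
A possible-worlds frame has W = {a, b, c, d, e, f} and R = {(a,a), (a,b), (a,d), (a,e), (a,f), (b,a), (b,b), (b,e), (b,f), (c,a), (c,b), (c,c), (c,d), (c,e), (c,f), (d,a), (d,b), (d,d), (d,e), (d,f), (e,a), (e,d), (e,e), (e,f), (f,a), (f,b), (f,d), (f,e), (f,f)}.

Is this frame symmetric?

No

Symmetric: no — b R e but not e R b.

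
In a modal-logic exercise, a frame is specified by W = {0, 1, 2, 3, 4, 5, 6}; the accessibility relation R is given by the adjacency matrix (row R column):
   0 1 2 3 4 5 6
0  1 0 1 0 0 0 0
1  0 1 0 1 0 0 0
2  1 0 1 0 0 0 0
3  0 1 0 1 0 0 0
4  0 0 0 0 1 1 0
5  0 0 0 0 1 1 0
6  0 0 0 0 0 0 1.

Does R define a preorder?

Yes

Reflexive: yes — every world is R-related to itself.
Transitive: yes — every two-step R-path is closed by a direct edge.
So R is a preorder.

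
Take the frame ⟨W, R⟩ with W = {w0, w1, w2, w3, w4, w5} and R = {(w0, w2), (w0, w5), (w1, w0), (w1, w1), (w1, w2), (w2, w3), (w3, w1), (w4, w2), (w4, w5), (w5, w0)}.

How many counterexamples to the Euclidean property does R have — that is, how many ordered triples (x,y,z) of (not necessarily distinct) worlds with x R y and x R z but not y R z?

Enumerating: (w0,w2,w2), (w0,w2,w5), (w0,w5,w2), (w0,w5,w5), (w1,w0,w0), (w1,w0,w1), (w1,w2,w0), (w1,w2,w1), (w1,w2,w2), (w2,w3,w3), (w4,w2,w2), (w4,w2,w5), (w4,w5,w2), (w4,w5,w5), (w5,w0,w0).

15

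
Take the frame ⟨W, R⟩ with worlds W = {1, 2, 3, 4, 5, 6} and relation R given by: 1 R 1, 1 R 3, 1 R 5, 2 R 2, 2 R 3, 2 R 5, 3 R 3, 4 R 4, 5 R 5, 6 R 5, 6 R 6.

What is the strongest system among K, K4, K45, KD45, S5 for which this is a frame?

K4

Transitive (axiom 4): yes — every two-step R-path is closed by a direct edge.
Euclidean (axiom 5): no — 1 R 3 and 1 R 5, but not 3 R 5.
Serial (axiom D): yes — every world has a successor (e.g. 1 R 1).
Reflexive (axiom T): yes — every world is R-related to itself.
So F validates K, K4; K45 would additionally require R to be Euclidean. The strongest is K4.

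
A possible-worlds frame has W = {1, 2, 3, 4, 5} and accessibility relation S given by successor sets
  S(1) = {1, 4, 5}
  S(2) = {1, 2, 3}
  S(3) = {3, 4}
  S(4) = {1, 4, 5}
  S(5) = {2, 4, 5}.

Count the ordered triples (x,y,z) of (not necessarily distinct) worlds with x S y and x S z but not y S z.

Enumerating: (1,5,1), (2,1,2), (2,1,3), (2,3,1), (2,3,2), (3,4,3), (4,5,1), (5,2,4), (5,2,5), (5,4,2).

10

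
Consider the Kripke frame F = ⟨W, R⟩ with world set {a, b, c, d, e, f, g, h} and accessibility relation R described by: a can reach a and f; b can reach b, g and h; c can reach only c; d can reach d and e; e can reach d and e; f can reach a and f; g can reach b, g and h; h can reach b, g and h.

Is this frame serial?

Yes

Serial: yes — every world has a successor (e.g. a R a).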